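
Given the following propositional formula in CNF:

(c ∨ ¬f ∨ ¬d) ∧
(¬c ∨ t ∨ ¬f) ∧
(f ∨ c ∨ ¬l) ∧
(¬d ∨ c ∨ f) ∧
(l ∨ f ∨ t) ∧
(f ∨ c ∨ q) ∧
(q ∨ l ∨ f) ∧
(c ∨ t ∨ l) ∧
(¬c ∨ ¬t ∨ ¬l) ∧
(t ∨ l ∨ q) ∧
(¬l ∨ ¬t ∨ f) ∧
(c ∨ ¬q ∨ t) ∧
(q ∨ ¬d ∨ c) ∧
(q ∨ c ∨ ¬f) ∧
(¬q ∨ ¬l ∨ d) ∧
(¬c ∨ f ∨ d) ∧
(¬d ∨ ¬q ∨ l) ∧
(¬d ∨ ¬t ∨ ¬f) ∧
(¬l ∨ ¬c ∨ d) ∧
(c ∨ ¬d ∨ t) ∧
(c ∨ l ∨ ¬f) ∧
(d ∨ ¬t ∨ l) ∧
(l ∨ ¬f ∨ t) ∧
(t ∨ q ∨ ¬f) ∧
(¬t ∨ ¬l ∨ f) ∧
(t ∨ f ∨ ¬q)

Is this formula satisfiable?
Yes

Yes, the formula is satisfiable.

One satisfying assignment is: d=True, l=True, c=True, q=False, t=False, f=False

Verification: With this assignment, all 26 clauses evaluate to true.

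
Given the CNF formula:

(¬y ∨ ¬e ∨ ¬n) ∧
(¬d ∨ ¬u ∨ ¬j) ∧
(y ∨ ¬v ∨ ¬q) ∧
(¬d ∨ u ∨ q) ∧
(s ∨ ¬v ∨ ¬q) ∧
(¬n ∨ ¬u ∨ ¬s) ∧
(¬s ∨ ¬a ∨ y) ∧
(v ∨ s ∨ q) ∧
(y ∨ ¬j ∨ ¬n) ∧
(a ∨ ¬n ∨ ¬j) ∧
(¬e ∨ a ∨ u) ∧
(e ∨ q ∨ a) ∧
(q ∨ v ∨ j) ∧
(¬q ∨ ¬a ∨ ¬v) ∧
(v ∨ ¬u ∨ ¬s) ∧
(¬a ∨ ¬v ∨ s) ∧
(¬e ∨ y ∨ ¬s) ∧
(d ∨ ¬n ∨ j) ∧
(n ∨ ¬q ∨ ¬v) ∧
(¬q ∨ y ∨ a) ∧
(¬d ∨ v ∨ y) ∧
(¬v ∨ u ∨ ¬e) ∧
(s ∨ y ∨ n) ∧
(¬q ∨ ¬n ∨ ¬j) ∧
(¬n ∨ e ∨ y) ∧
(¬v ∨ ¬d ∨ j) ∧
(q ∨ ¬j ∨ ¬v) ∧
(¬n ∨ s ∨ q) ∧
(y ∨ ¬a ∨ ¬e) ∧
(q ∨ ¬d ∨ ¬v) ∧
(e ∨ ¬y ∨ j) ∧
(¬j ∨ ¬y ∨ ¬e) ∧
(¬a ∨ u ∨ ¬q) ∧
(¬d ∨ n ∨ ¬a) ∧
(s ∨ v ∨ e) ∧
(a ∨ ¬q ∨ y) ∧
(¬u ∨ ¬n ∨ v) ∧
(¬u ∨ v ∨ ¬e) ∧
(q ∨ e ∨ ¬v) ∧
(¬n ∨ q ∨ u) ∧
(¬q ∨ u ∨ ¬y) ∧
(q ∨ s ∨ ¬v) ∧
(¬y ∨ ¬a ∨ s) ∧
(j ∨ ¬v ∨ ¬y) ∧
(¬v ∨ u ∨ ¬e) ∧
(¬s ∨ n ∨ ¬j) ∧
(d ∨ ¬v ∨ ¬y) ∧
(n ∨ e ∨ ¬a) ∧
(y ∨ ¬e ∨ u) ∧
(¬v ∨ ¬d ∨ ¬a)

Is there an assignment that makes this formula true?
No

No, the formula is not satisfiable.

No assignment of truth values to the variables can make all 50 clauses true simultaneously.

The formula is UNSAT (unsatisfiable).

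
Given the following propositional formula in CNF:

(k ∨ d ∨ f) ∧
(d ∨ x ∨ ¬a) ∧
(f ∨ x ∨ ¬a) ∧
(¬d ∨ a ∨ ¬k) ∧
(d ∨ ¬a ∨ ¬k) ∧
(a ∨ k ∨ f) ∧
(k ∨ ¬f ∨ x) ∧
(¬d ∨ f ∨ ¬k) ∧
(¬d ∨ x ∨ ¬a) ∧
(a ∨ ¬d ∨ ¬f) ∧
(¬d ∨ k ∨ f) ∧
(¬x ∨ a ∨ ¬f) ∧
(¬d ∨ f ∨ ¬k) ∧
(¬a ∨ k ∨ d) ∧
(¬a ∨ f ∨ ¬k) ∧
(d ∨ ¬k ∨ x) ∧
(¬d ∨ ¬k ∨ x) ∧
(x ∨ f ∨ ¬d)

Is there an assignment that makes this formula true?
Yes

Yes, the formula is satisfiable.

One satisfying assignment is: a=True, f=True, x=True, k=False, d=True

Verification: With this assignment, all 18 clauses evaluate to true.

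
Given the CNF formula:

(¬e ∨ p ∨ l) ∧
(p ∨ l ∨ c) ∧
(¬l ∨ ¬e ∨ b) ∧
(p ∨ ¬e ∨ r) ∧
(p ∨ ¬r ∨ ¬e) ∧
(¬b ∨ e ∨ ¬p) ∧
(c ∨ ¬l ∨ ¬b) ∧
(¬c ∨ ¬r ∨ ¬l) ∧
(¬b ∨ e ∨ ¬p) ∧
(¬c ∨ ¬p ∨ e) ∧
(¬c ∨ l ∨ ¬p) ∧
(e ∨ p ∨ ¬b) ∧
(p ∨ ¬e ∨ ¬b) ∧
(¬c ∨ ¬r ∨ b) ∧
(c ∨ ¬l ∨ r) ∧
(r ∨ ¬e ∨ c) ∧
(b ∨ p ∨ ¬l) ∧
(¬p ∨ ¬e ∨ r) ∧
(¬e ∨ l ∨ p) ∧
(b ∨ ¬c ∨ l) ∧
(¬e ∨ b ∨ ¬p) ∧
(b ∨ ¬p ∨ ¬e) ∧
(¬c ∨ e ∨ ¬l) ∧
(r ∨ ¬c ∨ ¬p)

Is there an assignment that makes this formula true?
Yes

Yes, the formula is satisfiable.

One satisfying assignment is: c=False, r=False, b=False, p=True, e=False, l=False

Verification: With this assignment, all 24 clauses evaluate to true.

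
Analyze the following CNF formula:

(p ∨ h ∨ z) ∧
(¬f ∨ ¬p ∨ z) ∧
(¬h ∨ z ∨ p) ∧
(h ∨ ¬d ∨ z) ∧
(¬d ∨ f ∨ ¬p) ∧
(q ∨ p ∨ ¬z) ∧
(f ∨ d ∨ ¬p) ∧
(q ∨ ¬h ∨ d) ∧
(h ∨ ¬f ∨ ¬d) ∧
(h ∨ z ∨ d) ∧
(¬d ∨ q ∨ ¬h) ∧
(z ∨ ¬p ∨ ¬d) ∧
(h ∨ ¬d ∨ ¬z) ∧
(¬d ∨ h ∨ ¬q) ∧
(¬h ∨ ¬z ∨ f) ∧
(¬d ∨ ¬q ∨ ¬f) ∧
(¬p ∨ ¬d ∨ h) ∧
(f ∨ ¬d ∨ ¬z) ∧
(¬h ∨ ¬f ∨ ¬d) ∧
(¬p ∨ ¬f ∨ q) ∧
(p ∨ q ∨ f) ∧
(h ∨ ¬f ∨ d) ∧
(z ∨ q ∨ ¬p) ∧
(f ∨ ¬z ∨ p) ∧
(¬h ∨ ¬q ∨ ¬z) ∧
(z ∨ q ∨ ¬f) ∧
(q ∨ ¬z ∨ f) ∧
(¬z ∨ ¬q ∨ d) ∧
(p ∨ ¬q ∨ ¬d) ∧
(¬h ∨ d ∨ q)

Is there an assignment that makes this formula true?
No

No, the formula is not satisfiable.

No assignment of truth values to the variables can make all 30 clauses true simultaneously.

The formula is UNSAT (unsatisfiable).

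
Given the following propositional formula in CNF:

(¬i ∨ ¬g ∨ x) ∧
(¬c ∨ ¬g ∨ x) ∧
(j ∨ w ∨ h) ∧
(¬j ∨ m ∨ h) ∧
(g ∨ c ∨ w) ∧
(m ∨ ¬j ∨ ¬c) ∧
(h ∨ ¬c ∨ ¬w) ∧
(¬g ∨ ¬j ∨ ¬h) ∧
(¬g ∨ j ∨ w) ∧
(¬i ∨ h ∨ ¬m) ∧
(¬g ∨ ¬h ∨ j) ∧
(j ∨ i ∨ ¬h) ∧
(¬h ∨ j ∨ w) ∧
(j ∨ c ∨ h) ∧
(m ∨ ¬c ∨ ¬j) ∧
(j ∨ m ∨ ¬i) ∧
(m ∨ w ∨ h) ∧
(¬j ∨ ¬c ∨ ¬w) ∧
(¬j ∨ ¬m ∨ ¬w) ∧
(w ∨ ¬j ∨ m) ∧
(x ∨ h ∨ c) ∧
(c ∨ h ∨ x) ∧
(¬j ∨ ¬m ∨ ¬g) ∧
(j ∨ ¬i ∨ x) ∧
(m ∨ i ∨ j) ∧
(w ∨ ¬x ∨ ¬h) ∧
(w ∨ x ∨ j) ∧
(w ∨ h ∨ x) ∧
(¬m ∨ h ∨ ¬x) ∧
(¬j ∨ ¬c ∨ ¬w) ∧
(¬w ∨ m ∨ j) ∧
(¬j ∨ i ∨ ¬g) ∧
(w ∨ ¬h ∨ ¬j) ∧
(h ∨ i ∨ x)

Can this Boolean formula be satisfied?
Yes

Yes, the formula is satisfiable.

One satisfying assignment is: x=True, w=True, c=False, g=False, m=True, i=True, h=True, j=False

Verification: With this assignment, all 34 clauses evaluate to true.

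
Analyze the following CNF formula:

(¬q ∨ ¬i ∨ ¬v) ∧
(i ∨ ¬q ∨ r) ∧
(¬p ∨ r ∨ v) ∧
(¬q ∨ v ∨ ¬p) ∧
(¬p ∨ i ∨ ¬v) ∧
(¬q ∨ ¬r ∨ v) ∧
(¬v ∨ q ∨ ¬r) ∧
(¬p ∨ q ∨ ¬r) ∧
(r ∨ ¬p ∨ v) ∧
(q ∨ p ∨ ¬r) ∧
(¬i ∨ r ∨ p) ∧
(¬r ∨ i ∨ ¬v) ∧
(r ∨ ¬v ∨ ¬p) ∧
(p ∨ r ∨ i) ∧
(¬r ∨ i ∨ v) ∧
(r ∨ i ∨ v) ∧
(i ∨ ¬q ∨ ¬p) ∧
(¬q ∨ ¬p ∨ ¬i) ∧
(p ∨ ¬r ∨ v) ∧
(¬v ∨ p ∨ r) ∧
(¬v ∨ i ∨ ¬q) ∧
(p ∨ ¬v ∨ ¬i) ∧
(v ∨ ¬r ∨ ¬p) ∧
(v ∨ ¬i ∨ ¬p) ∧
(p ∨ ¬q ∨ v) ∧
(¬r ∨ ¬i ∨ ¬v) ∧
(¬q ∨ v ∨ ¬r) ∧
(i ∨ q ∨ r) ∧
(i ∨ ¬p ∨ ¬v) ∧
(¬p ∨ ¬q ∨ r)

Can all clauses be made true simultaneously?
No

No, the formula is not satisfiable.

No assignment of truth values to the variables can make all 30 clauses true simultaneously.

The formula is UNSAT (unsatisfiable).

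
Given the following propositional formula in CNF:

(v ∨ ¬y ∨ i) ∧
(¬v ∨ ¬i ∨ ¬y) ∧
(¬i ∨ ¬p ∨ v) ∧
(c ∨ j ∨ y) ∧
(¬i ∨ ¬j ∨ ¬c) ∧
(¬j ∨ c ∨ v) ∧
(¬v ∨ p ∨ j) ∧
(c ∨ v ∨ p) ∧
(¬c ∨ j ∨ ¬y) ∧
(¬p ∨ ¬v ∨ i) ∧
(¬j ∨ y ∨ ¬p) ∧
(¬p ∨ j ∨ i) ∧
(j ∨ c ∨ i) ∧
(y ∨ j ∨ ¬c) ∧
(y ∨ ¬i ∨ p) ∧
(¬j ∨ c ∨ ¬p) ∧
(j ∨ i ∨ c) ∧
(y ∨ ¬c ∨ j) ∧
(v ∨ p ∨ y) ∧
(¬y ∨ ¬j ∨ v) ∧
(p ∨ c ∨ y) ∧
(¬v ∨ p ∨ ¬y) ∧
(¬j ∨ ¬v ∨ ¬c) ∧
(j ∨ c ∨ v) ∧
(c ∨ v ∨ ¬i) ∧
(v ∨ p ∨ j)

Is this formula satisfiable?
No

No, the formula is not satisfiable.

No assignment of truth values to the variables can make all 26 clauses true simultaneously.

The formula is UNSAT (unsatisfiable).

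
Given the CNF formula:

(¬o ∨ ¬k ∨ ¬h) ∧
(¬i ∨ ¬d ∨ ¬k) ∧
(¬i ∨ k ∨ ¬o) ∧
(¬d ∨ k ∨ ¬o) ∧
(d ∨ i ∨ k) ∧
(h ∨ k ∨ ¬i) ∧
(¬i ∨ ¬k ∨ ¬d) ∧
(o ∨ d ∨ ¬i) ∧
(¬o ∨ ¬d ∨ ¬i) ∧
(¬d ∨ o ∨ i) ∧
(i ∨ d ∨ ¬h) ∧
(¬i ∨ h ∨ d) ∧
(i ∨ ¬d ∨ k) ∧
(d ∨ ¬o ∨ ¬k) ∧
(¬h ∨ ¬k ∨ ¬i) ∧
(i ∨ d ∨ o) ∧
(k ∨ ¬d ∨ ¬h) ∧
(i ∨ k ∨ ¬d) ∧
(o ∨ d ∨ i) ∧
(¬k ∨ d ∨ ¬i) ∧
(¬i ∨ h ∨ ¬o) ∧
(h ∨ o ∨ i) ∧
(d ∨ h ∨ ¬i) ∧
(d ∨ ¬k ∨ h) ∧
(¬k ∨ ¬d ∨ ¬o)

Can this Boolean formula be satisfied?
No

No, the formula is not satisfiable.

No assignment of truth values to the variables can make all 25 clauses true simultaneously.

The formula is UNSAT (unsatisfiable).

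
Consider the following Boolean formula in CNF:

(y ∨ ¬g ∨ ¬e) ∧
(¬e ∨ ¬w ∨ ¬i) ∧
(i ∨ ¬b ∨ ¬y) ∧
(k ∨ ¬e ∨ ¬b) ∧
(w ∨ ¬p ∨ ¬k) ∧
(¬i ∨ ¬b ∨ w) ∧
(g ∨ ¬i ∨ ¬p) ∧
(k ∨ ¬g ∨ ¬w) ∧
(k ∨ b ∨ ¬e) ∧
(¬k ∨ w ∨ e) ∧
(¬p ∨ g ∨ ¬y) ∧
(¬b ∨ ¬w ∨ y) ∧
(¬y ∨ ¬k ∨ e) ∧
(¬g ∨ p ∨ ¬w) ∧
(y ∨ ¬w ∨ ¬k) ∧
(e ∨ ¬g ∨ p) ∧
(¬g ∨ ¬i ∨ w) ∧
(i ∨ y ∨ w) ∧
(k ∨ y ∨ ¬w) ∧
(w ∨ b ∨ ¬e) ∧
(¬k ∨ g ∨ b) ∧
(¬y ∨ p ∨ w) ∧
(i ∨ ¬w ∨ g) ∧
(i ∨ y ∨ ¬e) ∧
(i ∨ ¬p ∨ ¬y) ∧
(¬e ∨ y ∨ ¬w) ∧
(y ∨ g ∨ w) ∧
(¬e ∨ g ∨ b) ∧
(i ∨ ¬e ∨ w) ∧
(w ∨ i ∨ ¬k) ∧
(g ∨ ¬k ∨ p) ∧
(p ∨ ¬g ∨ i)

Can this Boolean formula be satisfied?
Yes

Yes, the formula is satisfiable.

One satisfying assignment is: i=True, y=True, p=False, w=True, k=False, g=False, b=False, e=False

Verification: With this assignment, all 32 clauses evaluate to true.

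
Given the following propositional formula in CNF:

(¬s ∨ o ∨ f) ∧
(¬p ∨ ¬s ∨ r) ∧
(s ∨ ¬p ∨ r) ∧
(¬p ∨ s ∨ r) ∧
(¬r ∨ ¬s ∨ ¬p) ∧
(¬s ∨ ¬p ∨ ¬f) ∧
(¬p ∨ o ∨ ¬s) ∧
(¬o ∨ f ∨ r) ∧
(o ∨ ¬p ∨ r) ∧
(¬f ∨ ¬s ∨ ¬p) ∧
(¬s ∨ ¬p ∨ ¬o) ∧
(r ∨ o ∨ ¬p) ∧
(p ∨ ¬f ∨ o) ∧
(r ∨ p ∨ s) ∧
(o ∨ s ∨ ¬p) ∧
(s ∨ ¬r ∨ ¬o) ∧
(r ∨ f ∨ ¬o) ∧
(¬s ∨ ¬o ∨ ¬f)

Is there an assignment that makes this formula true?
Yes

Yes, the formula is satisfiable.

One satisfying assignment is: s=False, f=False, p=False, o=False, r=True

Verification: With this assignment, all 18 clauses evaluate to true.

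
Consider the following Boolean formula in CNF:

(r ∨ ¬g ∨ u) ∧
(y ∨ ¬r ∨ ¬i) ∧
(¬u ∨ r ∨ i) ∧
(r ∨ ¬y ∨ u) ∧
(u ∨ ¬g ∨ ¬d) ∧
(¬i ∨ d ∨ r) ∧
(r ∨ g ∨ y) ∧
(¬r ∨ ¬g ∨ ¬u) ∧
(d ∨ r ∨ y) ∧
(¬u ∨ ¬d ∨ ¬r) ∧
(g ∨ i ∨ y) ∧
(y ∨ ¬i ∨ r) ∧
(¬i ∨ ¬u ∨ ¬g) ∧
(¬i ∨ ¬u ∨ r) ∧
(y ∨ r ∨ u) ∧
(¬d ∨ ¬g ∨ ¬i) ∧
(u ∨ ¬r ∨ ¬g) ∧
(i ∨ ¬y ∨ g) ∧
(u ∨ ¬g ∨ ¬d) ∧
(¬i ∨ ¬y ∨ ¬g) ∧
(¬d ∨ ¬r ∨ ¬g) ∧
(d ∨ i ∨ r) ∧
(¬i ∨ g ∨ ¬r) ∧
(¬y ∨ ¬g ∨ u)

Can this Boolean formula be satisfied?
No

No, the formula is not satisfiable.

No assignment of truth values to the variables can make all 24 clauses true simultaneously.

The formula is UNSAT (unsatisfiable).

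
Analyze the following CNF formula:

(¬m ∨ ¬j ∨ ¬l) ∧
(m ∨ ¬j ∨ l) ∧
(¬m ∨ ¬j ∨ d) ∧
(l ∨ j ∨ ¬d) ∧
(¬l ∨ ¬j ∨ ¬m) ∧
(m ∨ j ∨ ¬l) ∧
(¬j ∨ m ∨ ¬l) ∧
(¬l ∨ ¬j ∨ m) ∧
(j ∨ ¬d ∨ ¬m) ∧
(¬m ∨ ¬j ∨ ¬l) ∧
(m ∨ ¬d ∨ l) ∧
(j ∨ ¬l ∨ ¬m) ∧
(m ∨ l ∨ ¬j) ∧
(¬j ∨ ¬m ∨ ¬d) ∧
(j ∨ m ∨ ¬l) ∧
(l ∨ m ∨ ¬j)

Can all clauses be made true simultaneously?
Yes

Yes, the formula is satisfiable.

One satisfying assignment is: m=False, d=False, j=False, l=False

Verification: With this assignment, all 16 clauses evaluate to true.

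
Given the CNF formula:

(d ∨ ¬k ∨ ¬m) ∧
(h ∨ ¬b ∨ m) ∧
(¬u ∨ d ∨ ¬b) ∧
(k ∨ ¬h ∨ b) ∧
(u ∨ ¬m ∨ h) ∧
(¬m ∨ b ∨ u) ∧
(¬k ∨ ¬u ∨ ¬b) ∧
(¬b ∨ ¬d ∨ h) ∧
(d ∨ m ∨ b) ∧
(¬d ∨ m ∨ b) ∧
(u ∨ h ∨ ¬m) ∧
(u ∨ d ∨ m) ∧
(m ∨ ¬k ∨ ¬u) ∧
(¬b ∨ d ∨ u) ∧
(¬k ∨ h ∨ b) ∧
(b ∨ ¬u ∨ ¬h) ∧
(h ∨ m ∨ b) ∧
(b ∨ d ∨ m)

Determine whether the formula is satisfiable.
Yes

Yes, the formula is satisfiable.

One satisfying assignment is: k=False, h=False, u=True, m=True, b=False, d=False

Verification: With this assignment, all 18 clauses evaluate to true.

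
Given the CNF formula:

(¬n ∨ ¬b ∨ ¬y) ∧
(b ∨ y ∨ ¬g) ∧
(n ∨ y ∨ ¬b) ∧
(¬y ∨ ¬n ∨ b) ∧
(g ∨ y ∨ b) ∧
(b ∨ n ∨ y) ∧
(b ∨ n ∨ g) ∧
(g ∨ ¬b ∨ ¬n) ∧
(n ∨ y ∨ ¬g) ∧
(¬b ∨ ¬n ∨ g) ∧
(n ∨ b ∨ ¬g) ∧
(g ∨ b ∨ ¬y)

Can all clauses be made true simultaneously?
Yes

Yes, the formula is satisfiable.

One satisfying assignment is: b=True, n=False, y=True, g=False

Verification: With this assignment, all 12 clauses evaluate to true.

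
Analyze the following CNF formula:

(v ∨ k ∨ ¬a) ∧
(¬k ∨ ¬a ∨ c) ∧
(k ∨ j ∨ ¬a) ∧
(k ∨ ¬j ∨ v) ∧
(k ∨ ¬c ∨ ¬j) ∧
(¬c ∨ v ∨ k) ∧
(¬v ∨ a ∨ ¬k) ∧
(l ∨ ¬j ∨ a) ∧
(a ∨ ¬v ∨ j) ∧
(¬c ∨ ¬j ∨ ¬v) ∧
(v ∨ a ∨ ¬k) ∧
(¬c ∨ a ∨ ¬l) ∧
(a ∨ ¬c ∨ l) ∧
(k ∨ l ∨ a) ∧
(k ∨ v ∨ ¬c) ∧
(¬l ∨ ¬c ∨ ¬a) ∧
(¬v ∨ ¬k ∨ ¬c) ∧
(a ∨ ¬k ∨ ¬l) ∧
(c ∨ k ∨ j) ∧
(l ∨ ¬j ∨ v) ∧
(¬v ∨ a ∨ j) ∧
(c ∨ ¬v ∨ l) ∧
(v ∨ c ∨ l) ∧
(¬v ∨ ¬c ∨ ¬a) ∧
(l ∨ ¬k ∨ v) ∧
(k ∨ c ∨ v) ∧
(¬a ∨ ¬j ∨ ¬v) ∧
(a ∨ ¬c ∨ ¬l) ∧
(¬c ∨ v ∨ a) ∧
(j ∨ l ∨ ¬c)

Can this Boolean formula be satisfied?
Yes

Yes, the formula is satisfiable.

One satisfying assignment is: j=True, k=False, v=True, a=False, l=True, c=False

Verification: With this assignment, all 30 clauses evaluate to true.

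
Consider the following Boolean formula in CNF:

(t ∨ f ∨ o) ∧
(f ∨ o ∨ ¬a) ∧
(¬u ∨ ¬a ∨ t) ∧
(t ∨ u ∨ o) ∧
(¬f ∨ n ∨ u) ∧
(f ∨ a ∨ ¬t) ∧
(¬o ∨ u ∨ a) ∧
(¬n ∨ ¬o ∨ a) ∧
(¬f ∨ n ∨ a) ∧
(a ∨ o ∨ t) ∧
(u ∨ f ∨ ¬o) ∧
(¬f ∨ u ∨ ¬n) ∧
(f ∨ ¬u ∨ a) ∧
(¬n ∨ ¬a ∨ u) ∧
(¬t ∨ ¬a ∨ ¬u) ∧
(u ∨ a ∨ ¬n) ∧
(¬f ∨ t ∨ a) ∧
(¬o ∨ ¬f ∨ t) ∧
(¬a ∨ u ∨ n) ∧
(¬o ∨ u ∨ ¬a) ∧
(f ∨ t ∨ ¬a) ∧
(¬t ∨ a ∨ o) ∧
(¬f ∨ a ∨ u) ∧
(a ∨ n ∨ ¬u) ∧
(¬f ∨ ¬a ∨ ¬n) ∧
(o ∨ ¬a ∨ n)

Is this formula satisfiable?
No

No, the formula is not satisfiable.

No assignment of truth values to the variables can make all 26 clauses true simultaneously.

The formula is UNSAT (unsatisfiable).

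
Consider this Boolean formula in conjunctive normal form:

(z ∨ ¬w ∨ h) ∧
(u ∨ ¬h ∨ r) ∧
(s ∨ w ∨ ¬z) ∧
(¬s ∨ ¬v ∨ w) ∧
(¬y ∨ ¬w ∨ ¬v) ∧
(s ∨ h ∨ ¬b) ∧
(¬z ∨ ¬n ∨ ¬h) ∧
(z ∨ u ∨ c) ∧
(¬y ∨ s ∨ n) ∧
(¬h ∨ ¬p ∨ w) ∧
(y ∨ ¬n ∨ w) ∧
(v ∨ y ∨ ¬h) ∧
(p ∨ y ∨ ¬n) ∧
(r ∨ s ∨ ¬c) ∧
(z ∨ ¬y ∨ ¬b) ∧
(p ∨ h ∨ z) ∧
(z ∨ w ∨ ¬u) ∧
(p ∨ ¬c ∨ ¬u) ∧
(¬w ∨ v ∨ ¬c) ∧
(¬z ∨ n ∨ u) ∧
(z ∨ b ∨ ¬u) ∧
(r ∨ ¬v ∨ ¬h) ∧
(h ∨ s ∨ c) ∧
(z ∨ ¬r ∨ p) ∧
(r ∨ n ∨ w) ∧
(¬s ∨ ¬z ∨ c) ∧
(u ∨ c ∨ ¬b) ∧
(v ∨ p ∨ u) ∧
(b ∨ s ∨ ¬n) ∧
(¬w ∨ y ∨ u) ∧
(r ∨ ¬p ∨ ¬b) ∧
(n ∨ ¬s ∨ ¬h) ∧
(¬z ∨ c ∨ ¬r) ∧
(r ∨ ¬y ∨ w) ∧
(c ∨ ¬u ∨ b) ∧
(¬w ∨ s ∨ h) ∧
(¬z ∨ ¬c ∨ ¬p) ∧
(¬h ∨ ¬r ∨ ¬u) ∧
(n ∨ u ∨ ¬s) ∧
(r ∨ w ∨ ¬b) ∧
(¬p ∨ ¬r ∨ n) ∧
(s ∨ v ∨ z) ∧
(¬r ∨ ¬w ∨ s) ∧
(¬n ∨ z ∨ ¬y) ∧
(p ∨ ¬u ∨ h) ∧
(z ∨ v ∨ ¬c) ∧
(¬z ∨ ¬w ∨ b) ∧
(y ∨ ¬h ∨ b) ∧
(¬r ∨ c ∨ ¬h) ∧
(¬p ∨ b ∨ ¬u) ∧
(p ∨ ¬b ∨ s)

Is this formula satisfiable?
No

No, the formula is not satisfiable.

No assignment of truth values to the variables can make all 51 clauses true simultaneously.

The formula is UNSAT (unsatisfiable).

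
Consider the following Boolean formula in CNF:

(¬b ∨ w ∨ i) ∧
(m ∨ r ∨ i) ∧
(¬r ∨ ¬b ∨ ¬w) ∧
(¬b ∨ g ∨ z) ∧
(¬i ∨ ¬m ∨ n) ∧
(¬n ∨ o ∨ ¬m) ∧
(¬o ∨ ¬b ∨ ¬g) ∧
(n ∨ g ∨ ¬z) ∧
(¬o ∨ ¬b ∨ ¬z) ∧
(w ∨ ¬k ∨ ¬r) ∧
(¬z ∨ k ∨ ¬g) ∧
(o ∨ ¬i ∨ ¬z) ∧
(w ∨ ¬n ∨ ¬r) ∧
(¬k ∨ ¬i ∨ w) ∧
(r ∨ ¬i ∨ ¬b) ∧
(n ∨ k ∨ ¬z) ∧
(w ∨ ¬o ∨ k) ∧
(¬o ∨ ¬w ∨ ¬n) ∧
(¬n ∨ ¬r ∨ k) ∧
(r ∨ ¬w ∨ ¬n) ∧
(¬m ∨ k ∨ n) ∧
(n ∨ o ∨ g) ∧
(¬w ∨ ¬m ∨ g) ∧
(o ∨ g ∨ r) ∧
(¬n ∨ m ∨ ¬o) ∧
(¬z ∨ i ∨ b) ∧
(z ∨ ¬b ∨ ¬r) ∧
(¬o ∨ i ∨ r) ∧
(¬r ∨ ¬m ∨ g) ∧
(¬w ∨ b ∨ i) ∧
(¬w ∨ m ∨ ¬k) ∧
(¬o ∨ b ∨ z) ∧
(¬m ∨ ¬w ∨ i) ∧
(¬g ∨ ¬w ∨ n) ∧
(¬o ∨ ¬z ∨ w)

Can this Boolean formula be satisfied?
Yes

Yes, the formula is satisfiable.

One satisfying assignment is: w=False, m=False, n=False, o=False, z=False, g=True, b=False, r=False, i=True, k=False

Verification: With this assignment, all 35 clauses evaluate to true.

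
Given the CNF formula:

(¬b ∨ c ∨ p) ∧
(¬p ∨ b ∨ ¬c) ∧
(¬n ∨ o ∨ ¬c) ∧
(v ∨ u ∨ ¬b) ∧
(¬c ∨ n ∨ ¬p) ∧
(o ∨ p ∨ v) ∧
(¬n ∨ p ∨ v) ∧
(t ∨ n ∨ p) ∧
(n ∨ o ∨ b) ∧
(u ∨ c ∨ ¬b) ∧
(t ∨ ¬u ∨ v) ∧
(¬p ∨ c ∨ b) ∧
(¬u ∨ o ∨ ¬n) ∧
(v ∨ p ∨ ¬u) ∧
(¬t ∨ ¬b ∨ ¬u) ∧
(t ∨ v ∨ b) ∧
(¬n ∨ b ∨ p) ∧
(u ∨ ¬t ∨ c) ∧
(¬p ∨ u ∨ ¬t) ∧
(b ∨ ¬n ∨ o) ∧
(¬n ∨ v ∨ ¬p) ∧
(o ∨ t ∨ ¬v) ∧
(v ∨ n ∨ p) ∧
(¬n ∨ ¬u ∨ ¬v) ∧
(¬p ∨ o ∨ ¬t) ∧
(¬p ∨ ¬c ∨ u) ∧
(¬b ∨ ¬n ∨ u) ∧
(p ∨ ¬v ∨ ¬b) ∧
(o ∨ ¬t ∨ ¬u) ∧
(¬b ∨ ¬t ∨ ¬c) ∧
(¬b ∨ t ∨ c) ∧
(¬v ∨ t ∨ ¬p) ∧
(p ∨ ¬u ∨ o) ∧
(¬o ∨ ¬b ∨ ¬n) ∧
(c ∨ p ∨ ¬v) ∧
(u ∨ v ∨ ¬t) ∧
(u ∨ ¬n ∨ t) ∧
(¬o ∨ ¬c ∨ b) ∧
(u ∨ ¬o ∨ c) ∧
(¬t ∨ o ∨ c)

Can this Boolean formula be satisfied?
No

No, the formula is not satisfiable.

No assignment of truth values to the variables can make all 40 clauses true simultaneously.

The formula is UNSAT (unsatisfiable).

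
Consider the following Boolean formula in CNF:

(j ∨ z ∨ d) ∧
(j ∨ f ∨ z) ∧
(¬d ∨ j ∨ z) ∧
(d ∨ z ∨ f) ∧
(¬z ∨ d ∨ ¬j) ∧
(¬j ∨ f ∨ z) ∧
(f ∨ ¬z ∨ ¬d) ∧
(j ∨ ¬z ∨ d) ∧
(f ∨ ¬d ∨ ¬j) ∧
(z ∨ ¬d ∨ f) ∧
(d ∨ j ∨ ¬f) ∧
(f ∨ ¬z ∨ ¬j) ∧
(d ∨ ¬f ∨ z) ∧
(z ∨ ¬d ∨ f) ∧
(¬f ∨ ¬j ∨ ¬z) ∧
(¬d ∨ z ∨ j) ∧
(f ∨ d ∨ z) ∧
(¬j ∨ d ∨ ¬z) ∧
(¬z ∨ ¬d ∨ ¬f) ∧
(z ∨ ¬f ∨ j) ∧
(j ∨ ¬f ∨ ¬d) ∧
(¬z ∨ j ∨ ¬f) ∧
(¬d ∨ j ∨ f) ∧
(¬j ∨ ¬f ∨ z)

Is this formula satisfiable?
No

No, the formula is not satisfiable.

No assignment of truth values to the variables can make all 24 clauses true simultaneously.

The formula is UNSAT (unsatisfiable).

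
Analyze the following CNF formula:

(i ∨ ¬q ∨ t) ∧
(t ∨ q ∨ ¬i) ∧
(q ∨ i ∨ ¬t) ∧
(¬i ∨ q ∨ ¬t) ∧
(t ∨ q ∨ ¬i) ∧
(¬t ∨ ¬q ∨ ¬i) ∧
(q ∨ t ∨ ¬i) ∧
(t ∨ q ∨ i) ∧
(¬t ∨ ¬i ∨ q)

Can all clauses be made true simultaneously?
Yes

Yes, the formula is satisfiable.

One satisfying assignment is: t=False, i=True, q=True

Verification: With this assignment, all 9 clauses evaluate to true.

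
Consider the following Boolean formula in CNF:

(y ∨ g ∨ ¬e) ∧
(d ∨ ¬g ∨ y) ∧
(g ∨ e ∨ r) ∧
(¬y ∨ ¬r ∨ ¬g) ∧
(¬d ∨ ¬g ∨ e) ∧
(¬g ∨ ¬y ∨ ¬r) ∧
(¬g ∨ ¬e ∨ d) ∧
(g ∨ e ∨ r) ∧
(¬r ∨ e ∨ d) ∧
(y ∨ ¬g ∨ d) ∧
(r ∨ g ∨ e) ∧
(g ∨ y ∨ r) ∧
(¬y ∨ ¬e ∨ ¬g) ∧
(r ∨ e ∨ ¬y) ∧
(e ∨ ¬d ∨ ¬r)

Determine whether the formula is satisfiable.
Yes

Yes, the formula is satisfiable.

One satisfying assignment is: r=True, e=True, y=True, g=False, d=False

Verification: With this assignment, all 15 clauses evaluate to true.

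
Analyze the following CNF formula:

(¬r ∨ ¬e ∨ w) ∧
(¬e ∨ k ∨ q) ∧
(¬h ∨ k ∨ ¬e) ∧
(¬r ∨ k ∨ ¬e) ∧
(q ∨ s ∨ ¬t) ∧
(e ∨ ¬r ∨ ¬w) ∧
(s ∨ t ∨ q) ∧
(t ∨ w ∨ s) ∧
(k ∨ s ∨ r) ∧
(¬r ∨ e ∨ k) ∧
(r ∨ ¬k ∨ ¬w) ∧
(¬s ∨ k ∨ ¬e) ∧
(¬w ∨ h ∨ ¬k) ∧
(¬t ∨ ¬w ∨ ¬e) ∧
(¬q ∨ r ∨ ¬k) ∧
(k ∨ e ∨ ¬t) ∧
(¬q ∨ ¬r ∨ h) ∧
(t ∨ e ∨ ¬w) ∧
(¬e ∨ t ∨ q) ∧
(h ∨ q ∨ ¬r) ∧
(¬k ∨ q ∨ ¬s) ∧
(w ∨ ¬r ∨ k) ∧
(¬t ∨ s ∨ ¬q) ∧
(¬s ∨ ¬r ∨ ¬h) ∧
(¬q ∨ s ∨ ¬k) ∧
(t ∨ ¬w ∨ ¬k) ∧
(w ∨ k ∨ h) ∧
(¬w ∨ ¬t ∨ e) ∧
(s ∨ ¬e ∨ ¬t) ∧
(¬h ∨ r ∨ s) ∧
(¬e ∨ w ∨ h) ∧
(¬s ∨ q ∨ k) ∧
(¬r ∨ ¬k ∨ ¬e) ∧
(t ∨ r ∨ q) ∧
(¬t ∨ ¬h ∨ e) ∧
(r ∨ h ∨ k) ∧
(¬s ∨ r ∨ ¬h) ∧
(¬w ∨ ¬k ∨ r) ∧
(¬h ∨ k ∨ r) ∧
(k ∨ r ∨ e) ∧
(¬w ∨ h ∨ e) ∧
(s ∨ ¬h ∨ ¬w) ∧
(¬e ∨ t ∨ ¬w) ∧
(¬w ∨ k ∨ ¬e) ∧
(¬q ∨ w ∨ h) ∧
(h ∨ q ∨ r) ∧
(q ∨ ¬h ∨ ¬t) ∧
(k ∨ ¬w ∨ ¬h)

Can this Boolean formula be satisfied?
No

No, the formula is not satisfiable.

No assignment of truth values to the variables can make all 48 clauses true simultaneously.

The formula is UNSAT (unsatisfiable).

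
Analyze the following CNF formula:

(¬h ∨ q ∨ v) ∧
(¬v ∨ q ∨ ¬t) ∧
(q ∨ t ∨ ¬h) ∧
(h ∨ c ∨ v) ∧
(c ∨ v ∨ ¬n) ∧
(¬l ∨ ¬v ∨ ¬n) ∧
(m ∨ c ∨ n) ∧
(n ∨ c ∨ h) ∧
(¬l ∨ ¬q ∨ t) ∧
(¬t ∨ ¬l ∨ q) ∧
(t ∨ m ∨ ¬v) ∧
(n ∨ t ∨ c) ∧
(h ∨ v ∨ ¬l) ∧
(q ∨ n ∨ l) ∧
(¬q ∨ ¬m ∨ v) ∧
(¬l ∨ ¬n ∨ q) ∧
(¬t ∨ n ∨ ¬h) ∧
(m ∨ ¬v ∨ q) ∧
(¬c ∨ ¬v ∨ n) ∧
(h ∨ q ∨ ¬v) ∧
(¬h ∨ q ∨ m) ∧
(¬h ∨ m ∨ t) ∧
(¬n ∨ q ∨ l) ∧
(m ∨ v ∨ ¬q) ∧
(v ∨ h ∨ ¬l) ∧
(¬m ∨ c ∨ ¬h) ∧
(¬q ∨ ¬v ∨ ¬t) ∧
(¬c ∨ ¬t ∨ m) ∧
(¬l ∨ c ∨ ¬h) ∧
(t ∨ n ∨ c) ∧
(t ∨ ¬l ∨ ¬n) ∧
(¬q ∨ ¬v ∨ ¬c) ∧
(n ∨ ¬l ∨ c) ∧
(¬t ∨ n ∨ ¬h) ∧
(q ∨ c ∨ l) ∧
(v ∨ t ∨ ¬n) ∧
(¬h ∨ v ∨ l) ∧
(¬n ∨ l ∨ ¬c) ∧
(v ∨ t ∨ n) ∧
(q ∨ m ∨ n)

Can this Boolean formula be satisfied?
Yes

Yes, the formula is satisfiable.

One satisfying assignment is: t=False, q=True, v=True, l=False, m=True, h=False, c=False, n=True

Verification: With this assignment, all 40 clauses evaluate to true.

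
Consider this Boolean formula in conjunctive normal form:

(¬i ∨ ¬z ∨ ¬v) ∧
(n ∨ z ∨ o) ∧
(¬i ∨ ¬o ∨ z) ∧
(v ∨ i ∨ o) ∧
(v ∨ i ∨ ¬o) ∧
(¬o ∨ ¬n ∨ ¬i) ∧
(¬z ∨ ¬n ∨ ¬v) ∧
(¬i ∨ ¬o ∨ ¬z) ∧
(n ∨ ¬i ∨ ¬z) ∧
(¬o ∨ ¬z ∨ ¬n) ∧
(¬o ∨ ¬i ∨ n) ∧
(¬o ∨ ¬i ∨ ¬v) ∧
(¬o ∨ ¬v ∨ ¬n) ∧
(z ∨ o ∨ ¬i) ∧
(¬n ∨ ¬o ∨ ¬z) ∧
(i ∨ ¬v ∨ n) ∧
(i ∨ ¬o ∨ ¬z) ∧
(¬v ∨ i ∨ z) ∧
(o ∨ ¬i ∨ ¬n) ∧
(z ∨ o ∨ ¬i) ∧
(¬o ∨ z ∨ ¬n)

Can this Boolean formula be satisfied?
No

No, the formula is not satisfiable.

No assignment of truth values to the variables can make all 21 clauses true simultaneously.

The formula is UNSAT (unsatisfiable).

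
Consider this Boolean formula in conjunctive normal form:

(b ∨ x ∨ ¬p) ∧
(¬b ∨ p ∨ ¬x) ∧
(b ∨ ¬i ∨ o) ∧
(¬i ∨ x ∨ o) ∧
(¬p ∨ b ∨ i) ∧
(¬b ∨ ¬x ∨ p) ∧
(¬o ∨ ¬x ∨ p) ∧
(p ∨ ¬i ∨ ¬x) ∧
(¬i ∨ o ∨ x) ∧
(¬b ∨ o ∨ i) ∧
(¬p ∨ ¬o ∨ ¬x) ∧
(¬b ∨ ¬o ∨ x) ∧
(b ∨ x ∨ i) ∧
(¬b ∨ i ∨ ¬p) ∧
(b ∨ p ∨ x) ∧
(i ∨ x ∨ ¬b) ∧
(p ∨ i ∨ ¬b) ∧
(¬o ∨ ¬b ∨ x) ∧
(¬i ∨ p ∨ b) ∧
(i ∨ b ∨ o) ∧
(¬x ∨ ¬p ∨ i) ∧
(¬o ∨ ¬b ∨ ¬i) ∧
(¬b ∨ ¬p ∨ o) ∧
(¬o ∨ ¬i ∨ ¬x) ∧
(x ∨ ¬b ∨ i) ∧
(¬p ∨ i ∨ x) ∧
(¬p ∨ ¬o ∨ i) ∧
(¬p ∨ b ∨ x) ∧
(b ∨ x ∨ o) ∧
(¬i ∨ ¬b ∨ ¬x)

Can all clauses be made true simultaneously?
No

No, the formula is not satisfiable.

No assignment of truth values to the variables can make all 30 clauses true simultaneously.

The formula is UNSAT (unsatisfiable).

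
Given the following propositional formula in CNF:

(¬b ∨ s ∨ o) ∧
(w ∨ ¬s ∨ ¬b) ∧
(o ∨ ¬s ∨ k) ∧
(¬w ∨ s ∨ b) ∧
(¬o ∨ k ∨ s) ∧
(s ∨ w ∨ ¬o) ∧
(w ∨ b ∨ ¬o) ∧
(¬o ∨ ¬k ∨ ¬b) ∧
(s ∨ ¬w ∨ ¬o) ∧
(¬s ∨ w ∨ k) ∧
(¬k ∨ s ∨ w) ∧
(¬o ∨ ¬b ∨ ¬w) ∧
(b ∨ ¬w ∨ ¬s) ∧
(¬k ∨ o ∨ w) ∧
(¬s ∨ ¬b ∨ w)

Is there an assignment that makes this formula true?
Yes

Yes, the formula is satisfiable.

One satisfying assignment is: k=False, b=False, s=False, o=False, w=False

Verification: With this assignment, all 15 clauses evaluate to true.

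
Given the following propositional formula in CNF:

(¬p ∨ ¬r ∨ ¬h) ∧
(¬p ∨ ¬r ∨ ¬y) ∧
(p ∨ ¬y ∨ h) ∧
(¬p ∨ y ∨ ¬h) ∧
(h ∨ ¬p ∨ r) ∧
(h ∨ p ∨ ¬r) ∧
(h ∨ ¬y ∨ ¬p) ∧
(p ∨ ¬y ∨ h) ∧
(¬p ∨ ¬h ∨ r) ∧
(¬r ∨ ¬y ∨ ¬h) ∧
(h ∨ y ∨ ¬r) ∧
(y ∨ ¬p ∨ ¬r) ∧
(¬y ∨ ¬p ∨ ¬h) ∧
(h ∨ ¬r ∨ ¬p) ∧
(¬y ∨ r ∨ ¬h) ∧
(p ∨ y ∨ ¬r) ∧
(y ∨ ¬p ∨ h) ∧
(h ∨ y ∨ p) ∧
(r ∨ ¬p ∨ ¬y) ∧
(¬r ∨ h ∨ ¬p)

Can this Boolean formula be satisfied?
Yes

Yes, the formula is satisfiable.

One satisfying assignment is: r=False, y=False, p=False, h=True

Verification: With this assignment, all 20 clauses evaluate to true.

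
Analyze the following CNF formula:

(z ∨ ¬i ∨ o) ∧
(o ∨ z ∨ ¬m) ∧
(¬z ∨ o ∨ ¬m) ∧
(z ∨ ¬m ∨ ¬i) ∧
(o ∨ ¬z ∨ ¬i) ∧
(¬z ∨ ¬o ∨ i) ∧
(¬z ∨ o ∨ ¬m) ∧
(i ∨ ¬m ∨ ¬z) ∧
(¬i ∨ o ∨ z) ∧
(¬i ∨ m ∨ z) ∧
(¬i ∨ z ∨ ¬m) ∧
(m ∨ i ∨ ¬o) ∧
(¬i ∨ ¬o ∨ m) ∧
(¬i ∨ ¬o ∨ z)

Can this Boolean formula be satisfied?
Yes

Yes, the formula is satisfiable.

One satisfying assignment is: o=False, i=False, z=False, m=False

Verification: With this assignment, all 14 clauses evaluate to true.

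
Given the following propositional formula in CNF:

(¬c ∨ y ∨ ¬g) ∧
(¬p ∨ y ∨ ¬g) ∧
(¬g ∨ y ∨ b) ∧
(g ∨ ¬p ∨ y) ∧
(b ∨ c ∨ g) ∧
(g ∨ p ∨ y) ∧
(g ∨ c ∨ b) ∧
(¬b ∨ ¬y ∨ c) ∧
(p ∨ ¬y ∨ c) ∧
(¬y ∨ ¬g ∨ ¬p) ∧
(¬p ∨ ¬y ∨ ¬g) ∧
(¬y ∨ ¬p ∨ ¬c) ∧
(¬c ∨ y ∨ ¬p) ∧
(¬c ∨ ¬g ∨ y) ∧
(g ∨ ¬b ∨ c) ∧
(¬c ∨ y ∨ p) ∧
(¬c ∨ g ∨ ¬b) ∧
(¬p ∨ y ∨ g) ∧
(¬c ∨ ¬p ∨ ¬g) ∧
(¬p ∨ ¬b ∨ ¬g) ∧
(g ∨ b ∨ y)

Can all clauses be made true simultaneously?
Yes

Yes, the formula is satisfiable.

One satisfying assignment is: g=True, y=False, p=False, b=True, c=False

Verification: With this assignment, all 21 clauses evaluate to true.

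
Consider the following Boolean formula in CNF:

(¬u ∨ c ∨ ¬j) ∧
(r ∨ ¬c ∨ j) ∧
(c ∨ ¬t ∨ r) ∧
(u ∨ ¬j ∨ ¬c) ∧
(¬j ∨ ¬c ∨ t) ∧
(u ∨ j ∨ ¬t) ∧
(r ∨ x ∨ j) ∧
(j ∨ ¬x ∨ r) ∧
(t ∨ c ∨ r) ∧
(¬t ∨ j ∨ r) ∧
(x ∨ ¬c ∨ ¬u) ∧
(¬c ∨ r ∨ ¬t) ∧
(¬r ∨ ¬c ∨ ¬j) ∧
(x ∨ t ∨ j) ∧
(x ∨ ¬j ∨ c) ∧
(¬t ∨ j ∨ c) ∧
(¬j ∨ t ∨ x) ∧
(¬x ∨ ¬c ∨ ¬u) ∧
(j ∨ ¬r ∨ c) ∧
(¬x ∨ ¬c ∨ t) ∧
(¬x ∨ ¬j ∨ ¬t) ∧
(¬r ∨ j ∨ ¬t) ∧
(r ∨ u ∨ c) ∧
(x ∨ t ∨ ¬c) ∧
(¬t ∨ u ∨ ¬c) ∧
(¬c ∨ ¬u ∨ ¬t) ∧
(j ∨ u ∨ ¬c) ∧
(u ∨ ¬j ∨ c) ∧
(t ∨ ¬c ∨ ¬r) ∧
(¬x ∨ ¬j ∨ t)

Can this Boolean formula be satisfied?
No

No, the formula is not satisfiable.

No assignment of truth values to the variables can make all 30 clauses true simultaneously.

The formula is UNSAT (unsatisfiable).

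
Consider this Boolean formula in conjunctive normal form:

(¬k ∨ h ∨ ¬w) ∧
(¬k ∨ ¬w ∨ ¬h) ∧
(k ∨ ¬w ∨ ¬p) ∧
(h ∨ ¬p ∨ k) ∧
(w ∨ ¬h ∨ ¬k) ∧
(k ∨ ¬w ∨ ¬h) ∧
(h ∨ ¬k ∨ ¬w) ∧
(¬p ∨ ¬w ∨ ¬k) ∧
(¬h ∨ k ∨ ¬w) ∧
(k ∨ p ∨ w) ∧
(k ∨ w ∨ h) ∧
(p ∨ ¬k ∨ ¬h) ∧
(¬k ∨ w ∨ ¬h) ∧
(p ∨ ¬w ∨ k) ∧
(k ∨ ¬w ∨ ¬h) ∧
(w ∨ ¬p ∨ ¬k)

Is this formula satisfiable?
Yes

Yes, the formula is satisfiable.

One satisfying assignment is: w=False, k=True, p=False, h=False

Verification: With this assignment, all 16 clauses evaluate to true.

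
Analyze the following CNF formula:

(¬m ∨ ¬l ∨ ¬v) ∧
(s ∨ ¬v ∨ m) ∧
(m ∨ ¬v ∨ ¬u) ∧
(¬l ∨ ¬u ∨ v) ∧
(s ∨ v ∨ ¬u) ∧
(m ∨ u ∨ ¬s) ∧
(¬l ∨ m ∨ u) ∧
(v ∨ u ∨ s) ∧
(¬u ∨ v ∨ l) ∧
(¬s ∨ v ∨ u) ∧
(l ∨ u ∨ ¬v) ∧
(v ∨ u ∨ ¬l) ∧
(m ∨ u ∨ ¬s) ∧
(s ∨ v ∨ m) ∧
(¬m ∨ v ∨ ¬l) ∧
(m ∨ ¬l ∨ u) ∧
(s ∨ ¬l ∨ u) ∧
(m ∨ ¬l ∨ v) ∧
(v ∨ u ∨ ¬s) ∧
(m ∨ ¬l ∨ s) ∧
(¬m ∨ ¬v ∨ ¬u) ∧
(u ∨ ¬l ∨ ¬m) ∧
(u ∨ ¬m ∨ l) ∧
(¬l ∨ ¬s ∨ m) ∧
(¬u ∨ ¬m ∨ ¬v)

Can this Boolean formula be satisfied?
No

No, the formula is not satisfiable.

No assignment of truth values to the variables can make all 25 clauses true simultaneously.

The formula is UNSAT (unsatisfiable).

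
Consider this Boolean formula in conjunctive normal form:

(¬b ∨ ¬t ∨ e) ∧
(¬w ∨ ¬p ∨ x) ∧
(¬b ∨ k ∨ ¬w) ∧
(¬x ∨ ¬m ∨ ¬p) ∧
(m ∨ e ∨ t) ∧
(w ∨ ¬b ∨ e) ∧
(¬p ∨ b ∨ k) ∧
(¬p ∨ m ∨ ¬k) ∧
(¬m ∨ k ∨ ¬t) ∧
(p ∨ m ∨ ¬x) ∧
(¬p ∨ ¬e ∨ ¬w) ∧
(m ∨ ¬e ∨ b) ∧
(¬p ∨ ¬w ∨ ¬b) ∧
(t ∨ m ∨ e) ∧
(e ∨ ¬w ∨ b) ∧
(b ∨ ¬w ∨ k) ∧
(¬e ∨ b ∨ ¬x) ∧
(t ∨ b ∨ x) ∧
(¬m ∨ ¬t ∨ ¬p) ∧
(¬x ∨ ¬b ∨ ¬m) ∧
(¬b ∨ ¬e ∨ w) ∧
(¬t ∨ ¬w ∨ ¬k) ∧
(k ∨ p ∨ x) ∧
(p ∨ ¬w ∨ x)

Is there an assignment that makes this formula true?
Yes

Yes, the formula is satisfiable.

One satisfying assignment is: p=False, x=False, k=True, t=True, m=False, e=False, b=False, w=False

Verification: With this assignment, all 24 clauses evaluate to true.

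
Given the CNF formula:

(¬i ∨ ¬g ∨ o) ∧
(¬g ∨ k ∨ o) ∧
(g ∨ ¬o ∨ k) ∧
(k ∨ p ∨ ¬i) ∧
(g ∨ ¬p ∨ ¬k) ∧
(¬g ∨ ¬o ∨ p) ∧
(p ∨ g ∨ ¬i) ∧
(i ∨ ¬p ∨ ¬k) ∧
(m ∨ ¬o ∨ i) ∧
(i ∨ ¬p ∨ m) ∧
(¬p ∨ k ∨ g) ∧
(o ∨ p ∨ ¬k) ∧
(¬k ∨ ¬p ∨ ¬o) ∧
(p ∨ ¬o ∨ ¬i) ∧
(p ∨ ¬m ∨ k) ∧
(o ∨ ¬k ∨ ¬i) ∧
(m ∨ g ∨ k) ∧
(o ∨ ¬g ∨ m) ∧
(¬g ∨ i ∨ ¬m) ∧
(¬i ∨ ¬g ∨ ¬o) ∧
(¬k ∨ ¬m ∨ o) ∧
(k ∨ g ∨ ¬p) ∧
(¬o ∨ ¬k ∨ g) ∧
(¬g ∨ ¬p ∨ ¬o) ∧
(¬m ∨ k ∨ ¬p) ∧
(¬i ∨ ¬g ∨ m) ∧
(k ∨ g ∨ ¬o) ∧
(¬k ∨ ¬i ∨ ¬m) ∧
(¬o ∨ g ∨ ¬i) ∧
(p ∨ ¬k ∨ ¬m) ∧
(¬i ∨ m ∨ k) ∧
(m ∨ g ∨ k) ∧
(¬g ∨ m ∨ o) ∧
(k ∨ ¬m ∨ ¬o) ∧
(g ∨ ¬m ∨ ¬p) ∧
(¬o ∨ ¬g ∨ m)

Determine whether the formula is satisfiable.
No

No, the formula is not satisfiable.

No assignment of truth values to the variables can make all 36 clauses true simultaneously.

The formula is UNSAT (unsatisfiable).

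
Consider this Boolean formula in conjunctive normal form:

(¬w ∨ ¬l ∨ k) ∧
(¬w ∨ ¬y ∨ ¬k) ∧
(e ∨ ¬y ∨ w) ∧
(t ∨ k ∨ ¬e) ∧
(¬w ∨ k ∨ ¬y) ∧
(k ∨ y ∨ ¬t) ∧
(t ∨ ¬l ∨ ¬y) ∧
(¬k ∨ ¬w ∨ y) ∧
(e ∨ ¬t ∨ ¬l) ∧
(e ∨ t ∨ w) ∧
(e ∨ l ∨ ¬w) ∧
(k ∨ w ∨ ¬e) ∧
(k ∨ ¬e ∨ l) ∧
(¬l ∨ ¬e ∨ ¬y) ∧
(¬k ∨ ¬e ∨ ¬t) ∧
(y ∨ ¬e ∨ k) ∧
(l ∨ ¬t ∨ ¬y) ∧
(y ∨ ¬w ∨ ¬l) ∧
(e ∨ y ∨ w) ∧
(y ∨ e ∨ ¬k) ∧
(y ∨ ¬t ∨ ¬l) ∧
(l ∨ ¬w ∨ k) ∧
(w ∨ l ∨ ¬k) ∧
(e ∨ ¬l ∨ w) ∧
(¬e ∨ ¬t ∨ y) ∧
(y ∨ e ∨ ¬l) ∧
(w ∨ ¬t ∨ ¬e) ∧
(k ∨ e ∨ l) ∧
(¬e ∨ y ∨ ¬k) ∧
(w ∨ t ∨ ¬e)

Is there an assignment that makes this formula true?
No

No, the formula is not satisfiable.

No assignment of truth values to the variables can make all 30 clauses true simultaneously.

The formula is UNSAT (unsatisfiable).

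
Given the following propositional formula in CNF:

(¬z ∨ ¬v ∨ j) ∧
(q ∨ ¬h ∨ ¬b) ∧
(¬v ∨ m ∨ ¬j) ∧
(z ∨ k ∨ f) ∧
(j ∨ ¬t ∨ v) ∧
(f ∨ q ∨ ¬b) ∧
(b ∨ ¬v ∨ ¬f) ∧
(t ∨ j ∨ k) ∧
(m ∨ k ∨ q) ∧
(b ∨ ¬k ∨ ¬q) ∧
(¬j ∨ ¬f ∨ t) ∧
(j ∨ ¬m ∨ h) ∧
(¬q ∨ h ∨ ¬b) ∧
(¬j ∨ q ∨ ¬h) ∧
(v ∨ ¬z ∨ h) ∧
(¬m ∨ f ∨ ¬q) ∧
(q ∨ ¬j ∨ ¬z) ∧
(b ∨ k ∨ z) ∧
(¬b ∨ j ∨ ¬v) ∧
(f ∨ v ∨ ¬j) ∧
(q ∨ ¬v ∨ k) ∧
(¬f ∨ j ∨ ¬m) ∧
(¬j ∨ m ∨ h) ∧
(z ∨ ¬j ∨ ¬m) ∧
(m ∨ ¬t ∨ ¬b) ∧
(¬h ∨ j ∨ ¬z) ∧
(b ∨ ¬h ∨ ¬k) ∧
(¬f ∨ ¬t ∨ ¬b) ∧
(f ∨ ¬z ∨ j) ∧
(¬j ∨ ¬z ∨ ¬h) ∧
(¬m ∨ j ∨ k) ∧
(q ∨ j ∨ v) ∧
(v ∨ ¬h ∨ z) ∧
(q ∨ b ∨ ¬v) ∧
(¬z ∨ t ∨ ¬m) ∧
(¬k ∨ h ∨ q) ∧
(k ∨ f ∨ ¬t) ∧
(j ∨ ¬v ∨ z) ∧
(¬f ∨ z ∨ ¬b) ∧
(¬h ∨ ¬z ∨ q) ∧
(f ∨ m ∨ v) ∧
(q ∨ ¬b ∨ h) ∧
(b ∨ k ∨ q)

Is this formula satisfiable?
No

No, the formula is not satisfiable.

No assignment of truth values to the variables can make all 43 clauses true simultaneously.

The formula is UNSAT (unsatisfiable).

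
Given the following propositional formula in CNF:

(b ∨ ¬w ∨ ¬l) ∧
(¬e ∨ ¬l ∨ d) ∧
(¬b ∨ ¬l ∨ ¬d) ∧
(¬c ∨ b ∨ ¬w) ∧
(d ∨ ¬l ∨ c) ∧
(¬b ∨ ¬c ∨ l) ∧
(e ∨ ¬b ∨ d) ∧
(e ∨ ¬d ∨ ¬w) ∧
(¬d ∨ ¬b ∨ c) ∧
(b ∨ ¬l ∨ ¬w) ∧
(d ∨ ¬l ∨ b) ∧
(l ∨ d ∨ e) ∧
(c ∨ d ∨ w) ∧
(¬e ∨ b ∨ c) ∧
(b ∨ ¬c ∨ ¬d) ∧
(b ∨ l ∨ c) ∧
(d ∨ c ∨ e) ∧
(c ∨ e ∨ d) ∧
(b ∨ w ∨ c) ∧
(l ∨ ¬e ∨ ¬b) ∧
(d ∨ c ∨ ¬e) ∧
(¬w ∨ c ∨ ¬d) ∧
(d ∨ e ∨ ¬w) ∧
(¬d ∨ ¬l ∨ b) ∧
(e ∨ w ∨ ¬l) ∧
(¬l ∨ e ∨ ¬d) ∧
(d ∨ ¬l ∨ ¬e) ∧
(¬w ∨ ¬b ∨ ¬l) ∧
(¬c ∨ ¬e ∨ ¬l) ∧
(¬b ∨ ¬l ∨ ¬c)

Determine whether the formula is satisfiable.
Yes

Yes, the formula is satisfiable.

One satisfying assignment is: l=False, w=False, b=False, d=False, c=True, e=True

Verification: With this assignment, all 30 clauses evaluate to true.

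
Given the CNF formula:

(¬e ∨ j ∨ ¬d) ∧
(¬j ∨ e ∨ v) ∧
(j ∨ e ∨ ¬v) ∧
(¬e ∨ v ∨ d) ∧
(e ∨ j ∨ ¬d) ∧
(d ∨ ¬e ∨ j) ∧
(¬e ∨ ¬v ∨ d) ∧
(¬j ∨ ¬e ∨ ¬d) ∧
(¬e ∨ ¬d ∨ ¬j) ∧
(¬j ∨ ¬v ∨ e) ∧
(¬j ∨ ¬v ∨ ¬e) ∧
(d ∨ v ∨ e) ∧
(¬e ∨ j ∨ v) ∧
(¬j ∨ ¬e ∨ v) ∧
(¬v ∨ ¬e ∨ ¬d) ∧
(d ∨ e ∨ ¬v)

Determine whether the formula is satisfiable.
No

No, the formula is not satisfiable.

No assignment of truth values to the variables can make all 16 clauses true simultaneously.

The formula is UNSAT (unsatisfiable).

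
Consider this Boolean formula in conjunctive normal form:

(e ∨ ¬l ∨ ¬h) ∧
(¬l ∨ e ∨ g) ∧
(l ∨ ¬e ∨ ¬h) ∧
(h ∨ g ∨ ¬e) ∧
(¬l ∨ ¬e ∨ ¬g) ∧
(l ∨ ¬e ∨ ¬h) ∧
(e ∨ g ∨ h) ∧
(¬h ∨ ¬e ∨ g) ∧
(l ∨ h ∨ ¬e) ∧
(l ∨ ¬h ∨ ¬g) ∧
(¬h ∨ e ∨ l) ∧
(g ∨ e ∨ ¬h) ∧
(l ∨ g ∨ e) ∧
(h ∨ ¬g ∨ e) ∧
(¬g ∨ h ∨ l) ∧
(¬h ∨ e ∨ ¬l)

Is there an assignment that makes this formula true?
No

No, the formula is not satisfiable.

No assignment of truth values to the variables can make all 16 clauses true simultaneously.

The formula is UNSAT (unsatisfiable).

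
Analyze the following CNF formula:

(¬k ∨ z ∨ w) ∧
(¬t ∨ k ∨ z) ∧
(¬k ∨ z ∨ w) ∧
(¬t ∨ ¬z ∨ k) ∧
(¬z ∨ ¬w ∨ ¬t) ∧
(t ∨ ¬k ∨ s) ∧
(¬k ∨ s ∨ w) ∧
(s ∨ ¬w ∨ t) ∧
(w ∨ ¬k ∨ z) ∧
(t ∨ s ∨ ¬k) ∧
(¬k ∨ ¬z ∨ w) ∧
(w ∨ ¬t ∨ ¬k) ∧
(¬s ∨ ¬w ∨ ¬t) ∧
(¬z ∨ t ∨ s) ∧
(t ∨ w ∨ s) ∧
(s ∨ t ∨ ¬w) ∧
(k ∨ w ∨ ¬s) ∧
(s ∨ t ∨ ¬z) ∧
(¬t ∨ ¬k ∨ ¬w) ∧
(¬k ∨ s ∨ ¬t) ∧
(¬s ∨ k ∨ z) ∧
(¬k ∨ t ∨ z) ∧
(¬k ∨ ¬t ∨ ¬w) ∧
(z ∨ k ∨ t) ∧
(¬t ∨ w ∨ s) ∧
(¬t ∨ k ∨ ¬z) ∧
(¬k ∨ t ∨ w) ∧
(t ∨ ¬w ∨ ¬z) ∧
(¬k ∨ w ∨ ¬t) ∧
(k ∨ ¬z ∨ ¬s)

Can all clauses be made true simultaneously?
No

No, the formula is not satisfiable.

No assignment of truth values to the variables can make all 30 clauses true simultaneously.

The formula is UNSAT (unsatisfiable).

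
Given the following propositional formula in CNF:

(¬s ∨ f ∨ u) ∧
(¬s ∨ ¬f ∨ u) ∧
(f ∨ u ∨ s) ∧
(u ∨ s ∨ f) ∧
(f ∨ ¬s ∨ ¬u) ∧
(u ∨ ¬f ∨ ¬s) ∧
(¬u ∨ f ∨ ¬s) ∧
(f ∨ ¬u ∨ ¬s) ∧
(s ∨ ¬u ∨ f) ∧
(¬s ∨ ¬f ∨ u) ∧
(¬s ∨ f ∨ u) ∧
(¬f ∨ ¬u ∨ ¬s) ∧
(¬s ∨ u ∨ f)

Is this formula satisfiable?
Yes

Yes, the formula is satisfiable.

One satisfying assignment is: u=False, f=True, s=False

Verification: With this assignment, all 13 clauses evaluate to true.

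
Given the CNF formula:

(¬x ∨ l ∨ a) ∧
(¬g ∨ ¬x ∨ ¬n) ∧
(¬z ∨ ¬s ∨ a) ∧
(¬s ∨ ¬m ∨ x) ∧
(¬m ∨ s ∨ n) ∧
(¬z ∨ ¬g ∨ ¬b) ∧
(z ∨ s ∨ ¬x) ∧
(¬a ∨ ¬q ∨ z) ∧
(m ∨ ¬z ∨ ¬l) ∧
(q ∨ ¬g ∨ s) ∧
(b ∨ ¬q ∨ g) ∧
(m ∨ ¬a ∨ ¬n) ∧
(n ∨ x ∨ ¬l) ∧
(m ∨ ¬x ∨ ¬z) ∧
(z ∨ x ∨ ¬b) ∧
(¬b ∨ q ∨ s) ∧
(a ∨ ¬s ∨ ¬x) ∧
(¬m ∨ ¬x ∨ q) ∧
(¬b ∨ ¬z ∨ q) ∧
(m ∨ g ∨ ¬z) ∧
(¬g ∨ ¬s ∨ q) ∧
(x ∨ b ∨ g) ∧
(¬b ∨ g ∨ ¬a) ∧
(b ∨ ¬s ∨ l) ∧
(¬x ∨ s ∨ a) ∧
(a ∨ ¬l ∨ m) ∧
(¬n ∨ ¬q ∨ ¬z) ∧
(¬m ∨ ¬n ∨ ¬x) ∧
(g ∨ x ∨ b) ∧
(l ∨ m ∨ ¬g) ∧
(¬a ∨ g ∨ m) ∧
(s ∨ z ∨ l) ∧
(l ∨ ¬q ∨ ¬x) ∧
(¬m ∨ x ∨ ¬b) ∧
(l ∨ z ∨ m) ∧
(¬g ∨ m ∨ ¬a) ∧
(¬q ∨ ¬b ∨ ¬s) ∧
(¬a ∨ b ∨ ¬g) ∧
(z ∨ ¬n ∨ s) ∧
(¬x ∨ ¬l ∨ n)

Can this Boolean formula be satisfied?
No

No, the formula is not satisfiable.

No assignment of truth values to the variables can make all 40 clauses true simultaneously.

The formula is UNSAT (unsatisfiable).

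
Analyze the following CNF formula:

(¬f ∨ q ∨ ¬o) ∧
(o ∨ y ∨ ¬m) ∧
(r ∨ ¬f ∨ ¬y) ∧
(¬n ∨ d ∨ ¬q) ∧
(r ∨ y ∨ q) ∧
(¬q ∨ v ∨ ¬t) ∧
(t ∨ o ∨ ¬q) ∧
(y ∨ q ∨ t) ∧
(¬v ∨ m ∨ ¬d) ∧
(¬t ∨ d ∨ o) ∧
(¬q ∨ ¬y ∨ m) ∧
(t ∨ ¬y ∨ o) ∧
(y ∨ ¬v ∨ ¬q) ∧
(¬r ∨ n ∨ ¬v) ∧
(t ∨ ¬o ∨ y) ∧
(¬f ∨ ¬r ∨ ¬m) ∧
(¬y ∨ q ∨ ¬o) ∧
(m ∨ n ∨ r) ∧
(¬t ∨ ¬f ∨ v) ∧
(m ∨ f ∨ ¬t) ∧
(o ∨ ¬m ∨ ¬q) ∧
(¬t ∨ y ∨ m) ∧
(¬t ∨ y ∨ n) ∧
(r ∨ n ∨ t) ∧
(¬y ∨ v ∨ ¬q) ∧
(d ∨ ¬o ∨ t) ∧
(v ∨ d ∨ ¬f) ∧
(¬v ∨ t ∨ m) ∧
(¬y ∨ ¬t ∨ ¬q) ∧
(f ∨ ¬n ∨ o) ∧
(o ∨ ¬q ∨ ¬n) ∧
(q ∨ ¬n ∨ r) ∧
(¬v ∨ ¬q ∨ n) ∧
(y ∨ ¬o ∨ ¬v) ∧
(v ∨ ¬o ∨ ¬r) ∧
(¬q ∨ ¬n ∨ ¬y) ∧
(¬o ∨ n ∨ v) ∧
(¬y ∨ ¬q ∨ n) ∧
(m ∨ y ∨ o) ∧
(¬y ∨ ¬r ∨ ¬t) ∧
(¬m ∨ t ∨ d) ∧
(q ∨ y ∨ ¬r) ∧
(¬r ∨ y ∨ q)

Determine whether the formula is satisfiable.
Yes

Yes, the formula is satisfiable.

One satisfying assignment is: t=True, r=False, n=False, m=True, o=False, d=True, f=False, v=False, q=False, y=True

Verification: With this assignment, all 43 clauses evaluate to true.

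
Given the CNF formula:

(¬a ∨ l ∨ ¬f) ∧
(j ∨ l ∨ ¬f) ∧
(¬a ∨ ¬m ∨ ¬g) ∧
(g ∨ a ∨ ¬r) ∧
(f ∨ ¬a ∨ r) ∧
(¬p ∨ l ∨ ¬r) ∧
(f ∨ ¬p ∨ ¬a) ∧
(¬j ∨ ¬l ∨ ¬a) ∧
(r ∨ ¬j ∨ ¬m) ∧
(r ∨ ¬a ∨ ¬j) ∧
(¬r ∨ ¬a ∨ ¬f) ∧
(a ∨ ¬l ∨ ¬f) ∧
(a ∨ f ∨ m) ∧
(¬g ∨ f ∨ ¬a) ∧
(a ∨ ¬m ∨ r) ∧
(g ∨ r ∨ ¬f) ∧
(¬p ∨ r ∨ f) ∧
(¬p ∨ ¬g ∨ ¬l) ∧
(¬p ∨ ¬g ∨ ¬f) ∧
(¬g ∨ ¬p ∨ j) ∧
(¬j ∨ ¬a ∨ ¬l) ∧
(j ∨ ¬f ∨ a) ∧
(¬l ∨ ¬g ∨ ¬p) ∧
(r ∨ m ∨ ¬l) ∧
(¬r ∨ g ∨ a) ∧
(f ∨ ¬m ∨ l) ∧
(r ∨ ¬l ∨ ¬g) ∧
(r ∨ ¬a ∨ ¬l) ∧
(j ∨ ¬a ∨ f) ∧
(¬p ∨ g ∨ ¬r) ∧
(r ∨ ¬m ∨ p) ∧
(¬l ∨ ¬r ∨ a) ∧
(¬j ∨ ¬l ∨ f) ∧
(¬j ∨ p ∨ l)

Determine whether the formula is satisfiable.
No

No, the formula is not satisfiable.

No assignment of truth values to the variables can make all 34 clauses true simultaneously.

The formula is UNSAT (unsatisfiable).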